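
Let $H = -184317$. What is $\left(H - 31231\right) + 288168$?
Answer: $72620$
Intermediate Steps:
$\left(H - 31231\right) + 288168 = \left(-184317 - 31231\right) + 288168 = -215548 + 288168 = 72620$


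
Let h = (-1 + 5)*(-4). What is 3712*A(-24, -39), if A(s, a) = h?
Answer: -59392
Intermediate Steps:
h = -16 (h = 4*(-4) = -16)
A(s, a) = -16
3712*A(-24, -39) = 3712*(-16) = -59392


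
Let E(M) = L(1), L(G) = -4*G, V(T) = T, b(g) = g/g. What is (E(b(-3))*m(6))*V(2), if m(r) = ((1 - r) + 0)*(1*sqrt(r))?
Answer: 40*sqrt(6) ≈ 97.980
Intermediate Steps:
b(g) = 1
E(M) = -4 (E(M) = -4*1 = -4)
m(r) = sqrt(r)*(1 - r) (m(r) = (1 - r)*sqrt(r) = sqrt(r)*(1 - r))
(E(b(-3))*m(6))*V(2) = -4*sqrt(6)*(1 - 1*6)*2 = -4*sqrt(6)*(1 - 6)*2 = -4*sqrt(6)*(-5)*2 = -(-20)*sqrt(6)*2 = (20*sqrt(6))*2 = 40*sqrt(6)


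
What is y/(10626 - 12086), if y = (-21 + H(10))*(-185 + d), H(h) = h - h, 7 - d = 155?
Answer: -6993/1460 ≈ -4.7897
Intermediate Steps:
d = -148 (d = 7 - 1*155 = 7 - 155 = -148)
H(h) = 0
y = 6993 (y = (-21 + 0)*(-185 - 148) = -21*(-333) = 6993)
y/(10626 - 12086) = 6993/(10626 - 12086) = 6993/(-1460) = -1/1460*6993 = -6993/1460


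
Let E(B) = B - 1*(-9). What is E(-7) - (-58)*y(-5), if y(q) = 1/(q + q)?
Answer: -19/5 ≈ -3.8000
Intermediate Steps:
y(q) = 1/(2*q)
E(B) = 9 + B (E(B) = B + 9 = 9 + B)
E(-7) - (-58)*y(-5) = (9 - 7) - (-58)*(1/2)/(-5) = 2 - (-58)*(1/2)*(-1/5) = 2 - (-58)*(-1)/10 = 2 - 1*29/5 = 2 - 29/5 = -19/5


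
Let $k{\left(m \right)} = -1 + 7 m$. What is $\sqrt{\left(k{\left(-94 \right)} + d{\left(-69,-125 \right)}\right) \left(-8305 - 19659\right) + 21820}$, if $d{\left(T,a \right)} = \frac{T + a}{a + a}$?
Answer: $\frac{2 \sqrt{2879436865}}{25} \approx 4292.8$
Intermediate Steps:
$d{\left(T,a \right)} = \frac{T + a}{2 a}$
$\sqrt{\left(k{\left(-94 \right)} + d{\left(-69,-125 \right)}\right) \left(-8305 - 19659\right) + 21820} = \sqrt{\left(\left(-1 + 7 \left(-94\right)\right) + \frac{-69 - 125}{2 \left(-125\right)}\right) \left(-8305 - 19659\right) + 21820} = \sqrt{\left(\left(-1 - 658\right) + \frac{1}{2} \left(- \frac{1}{125}\right) \left(-194\right)\right) \left(-27964\right) + 21820} = \sqrt{\left(-659 + \frac{97}{125}\right) \left(-27964\right) + 21820} = \sqrt{\left(- \frac{82278}{125}\right) \left(-27964\right) + 21820} = \sqrt{\frac{2300821992}{125} + 21820} = \sqrt{\frac{2303549492}{125}} = \frac{2 \sqrt{2879436865}}{25}$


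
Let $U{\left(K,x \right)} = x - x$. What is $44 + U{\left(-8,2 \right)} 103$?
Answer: $44$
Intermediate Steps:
$U{\left(K,x \right)} = 0$
$44 + U{\left(-8,2 \right)} 103 = 44 + 0 \cdot 103 = 44 + 0 = 44$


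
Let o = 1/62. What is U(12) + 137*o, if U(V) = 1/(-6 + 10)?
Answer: 305/124 ≈ 2.4597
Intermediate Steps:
U(V) = ¼ (U(V) = 1/4 = ¼)
o = 1/62 ≈ 0.016129
U(12) + 137*o = ¼ + 137*(1/62) = ¼ + 137/62 = 305/124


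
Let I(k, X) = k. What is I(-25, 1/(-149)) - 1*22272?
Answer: -22297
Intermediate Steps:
I(-25, 1/(-149)) - 1*22272 = -25 - 1*22272 = -25 - 22272 = -22297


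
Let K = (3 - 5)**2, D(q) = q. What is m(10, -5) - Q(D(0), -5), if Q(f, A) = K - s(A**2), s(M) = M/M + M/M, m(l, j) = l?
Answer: 8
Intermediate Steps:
s(M) = 2 (s(M) = 1 + 1 = 2)
K = 4 (K = (-2)**2 = 4)
Q(f, A) = 2 (Q(f, A) = 4 - 1*2 = 4 - 2 = 2)
m(10, -5) - Q(D(0), -5) = 10 - 1*2 = 10 - 2 = 8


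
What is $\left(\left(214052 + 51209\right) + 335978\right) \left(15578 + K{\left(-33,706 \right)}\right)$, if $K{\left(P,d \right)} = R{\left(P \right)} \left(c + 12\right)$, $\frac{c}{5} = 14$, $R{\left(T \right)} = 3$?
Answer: $9514005936$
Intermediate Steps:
$c = 70$ ($c = 5 \cdot 14 = 70$)
$K{\left(P,d \right)} = 246$ ($K{\left(P,d \right)} = 3 \left(70 + 12\right) = 3 \cdot 82 = 246$)
$\left(\left(214052 + 51209\right) + 335978\right) \left(15578 + K{\left(-33,706 \right)}\right) = \left(\left(214052 + 51209\right) + 335978\right) \left(15578 + 246\right) = \left(265261 + 335978\right) 15824 = 601239 \cdot 15824 = 9514005936$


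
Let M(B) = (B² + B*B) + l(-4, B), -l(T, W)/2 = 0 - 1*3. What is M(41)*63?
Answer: 212184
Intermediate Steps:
l(T, W) = 6 (l(T, W) = -2*(0 - 1*3) = -2*(0 - 3) = -2*(-3) = 6)
M(B) = 6 + 2*B² (M(B) = (B² + B*B) + 6 = (B² + B²) + 6 = 2*B² + 6 = 6 + 2*B²)
M(41)*63 = (6 + 2*41²)*63 = (6 + 2*1681)*63 = (6 + 3362)*63 = 3368*63 = 212184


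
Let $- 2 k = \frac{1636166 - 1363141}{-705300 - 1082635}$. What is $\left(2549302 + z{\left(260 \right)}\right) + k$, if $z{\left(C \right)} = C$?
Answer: $\frac{1823380508393}{715174} \approx 2.5496 \cdot 10^{6}$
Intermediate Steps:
$k = \frac{54605}{715174}$ ($k = - \frac{\left(1636166 - 1363141\right) \frac{1}{-705300 - 1082635}}{2} = - \frac{273025 \frac{1}{-1787935}}{2} = - \frac{273025 \left(- \frac{1}{1787935}\right)}{2} = \left(- \frac{1}{2}\right) \left(- \frac{54605}{357587}\right) = \frac{54605}{715174} \approx 0.076352$)
$\left(2549302 + z{\left(260 \right)}\right) + k = \left(2549302 + 260\right) + \frac{54605}{715174} = 2549562 + \frac{54605}{715174} = \frac{1823380508393}{715174}$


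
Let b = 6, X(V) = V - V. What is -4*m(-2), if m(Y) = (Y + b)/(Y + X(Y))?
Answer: 8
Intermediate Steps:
X(V) = 0
m(Y) = (6 + Y)/Y (m(Y) = (Y + 6)/(Y + 0) = (6 + Y)/Y)
-4*m(-2) = -4*(6 - 2)/(-2) = -(-2)*4 = -4*(-2) = 8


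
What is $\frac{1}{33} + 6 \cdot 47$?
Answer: $\frac{9307}{33} \approx 282.03$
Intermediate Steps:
$\frac{1}{33} + 6 \cdot 47 = \frac{1}{33} + 282 = \frac{9307}{33}$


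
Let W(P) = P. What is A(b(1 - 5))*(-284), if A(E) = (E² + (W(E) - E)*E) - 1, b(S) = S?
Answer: -4260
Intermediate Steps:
A(E) = -1 + E² (A(E) = (E² + (E - E)*E) - 1 = (E² + 0*E) - 1 = (E² + 0) - 1 = E² - 1 = -1 + E²)
A(b(1 - 5))*(-284) = (-1 + (1 - 5)²)*(-284) = (-1 + (-4)²)*(-284) = (-1 + 16)*(-284) = 15*(-284) = -4260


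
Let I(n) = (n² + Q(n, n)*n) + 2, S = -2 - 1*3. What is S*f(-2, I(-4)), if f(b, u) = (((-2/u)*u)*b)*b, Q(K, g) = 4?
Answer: 40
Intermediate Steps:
S = -5 (S = -2 - 3 = -5)
I(n) = 2 + n² + 4*n (I(n) = (n² + 4*n) + 2 = 2 + n² + 4*n)
f(b, u) = -2*b² (f(b, u) = (-2*b)*b = -2*b²)
S*f(-2, I(-4)) = -(-10)*(-2)² = -(-10)*4 = -5*(-8) = 40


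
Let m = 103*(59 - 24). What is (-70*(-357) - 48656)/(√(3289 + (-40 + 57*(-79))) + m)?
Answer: -85315930/12997279 + 23666*I*√1254/12997279 ≈ -6.5641 + 0.064479*I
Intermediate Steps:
m = 3605 (m = 103*35 = 3605)
(-70*(-357) - 48656)/(√(3289 + (-40 + 57*(-79))) + m) = (-70*(-357) - 48656)/(√(3289 + (-40 + 57*(-79))) + 3605) = (24990 - 48656)/(√(3289 + (-40 - 4503)) + 3605) = -23666/(√(3289 - 4543) + 3605) = -23666/(√(-1254) + 3605) = -23666/(I*√1254 + 3605) = -23666/(3605 + I*√1254)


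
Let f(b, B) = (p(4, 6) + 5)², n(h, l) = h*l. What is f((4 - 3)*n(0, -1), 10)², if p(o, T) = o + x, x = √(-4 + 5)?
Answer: 10000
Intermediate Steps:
x = 1 (x = √1 = 1)
p(o, T) = 1 + o (p(o, T) = o + 1 = 1 + o)
f(b, B) = 100 (f(b, B) = ((1 + 4) + 5)² = (5 + 5)² = 10² = 100)
f((4 - 3)*n(0, -1), 10)² = 100² = 10000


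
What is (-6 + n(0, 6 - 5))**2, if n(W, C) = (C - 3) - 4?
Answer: 144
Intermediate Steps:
n(W, C) = -7 + C (n(W, C) = (-3 + C) - 4 = -7 + C)
(-6 + n(0, 6 - 5))**2 = (-6 + (-7 + (6 - 5)))**2 = (-6 + (-7 + 1))**2 = (-6 - 6)**2 = (-12)**2 = 144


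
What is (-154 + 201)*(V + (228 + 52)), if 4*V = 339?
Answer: 68573/4 ≈ 17143.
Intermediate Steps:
V = 339/4 (V = (¼)*339 = 339/4 ≈ 84.750)
(-154 + 201)*(V + (228 + 52)) = (-154 + 201)*(339/4 + (228 + 52)) = 47*(339/4 + 280) = 47*(1459/4) = 68573/4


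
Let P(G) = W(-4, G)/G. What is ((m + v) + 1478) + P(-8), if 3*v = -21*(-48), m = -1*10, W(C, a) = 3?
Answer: 14429/8 ≈ 1803.6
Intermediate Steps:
m = -10
P(G) = 3/G
v = 336 (v = (-21*(-48))/3 = (1/3)*1008 = 336)
((m + v) + 1478) + P(-8) = ((-10 + 336) + 1478) + 3/(-8) = (326 + 1478) + 3*(-1/8) = 1804 - 3/8 = 14429/8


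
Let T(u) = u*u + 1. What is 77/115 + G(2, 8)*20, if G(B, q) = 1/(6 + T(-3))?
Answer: 883/460 ≈ 1.9196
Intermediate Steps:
T(u) = 1 + u² (T(u) = u² + 1 = 1 + u²)
G(B, q) = 1/16 (G(B, q) = 1/(6 + (1 + (-3)²)) = 1/(6 + (1 + 9)) = 1/(6 + 10) = 1/16)
77/115 + G(2, 8)*20 = 77/115 + (1/16)*20 = 77*(1/115) + 5/4 = 77/115 + 5/4 = 883/460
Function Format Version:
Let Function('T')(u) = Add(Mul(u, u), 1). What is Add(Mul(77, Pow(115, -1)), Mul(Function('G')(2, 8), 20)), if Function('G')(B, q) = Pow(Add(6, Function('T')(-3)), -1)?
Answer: Rational(883, 460) ≈ 1.9196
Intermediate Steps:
Function('T')(u) = Add(1, Pow(u, 2)) (Function('T')(u) = Add(Pow(u, 2), 1) = Add(1, Pow(u, 2)))
Function('G')(B, q) = Rational(1, 16) (Function('G')(B, q) = Pow(Add(6, Add(1, Pow(-3, 2))), -1) = Pow(Add(6, Add(1, 9)), -1) = Pow(Add(6, 10), -1) = Pow(16, -1) = Rational(1, 16))
Add(Mul(77, Pow(115, -1)), Mul(Function('G')(2, 8), 20)) = Add(Mul(77, Pow(115, -1)), Mul(Rational(1, 16), 20)) = Add(Mul(77, Rational(1, 115)), Rational(5, 4)) = Add(Rational(77, 115), Rational(5, 4)) = Rational(883, 460)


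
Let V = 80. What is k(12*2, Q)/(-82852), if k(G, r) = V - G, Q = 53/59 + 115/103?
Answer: -2/2959 ≈ -0.00067590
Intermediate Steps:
Q = 12244/6077 (Q = 53*(1/59) + 115*(1/103) = 53/59 + 115/103 = 12244/6077 ≈ 2.0148)
k(G, r) = 80 - G
k(12*2, Q)/(-82852) = (80 - 12*2)/(-82852) = (80 - 1*24)*(-1/82852) = (80 - 24)*(-1/82852) = 56*(-1/82852) = -2/2959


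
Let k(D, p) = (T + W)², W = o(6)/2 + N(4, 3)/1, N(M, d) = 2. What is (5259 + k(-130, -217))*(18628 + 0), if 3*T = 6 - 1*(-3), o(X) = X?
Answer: 99156844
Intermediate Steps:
T = 3 (T = (6 - 1*(-3))/3 = (6 + 3)/3 = (⅓)*9 = 3)
W = 5 (W = 6/2 + 2/1 = 6*(½) + 2*1 = 3 + 2 = 5)
k(D, p) = 64 (k(D, p) = (3 + 5)² = 8² = 64)
(5259 + k(-130, -217))*(18628 + 0) = (5259 + 64)*(18628 + 0) = 5323*18628 = 99156844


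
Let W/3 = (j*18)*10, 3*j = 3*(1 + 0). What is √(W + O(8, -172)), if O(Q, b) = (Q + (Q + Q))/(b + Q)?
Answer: √907494/41 ≈ 23.235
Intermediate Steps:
O(Q, b) = 3*Q/(Q + b) (O(Q, b) = (Q + 2*Q)/(Q + b) = (3*Q)/(Q + b) = 3*Q/(Q + b))
j = 1 (j = (3*(1 + 0))/3 = (3*1)/3 = (⅓)*3 = 1)
W = 540 (W = 3*((1*18)*10) = 3*(18*10) = 3*180 = 540)
√(W + O(8, -172)) = √(540 + 3*8/(8 - 172)) = √(540 + 3*8/(-164)) = √(540 + 3*8*(-1/164)) = √(540 - 6/41) = √(22134/41) = √907494/41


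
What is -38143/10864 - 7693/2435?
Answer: -25207851/3779120 ≈ -6.6703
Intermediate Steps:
-38143/10864 - 7693/2435 = -38143*1/10864 - 7693*1/2435 = -5449/1552 - 7693/2435 = -25207851/3779120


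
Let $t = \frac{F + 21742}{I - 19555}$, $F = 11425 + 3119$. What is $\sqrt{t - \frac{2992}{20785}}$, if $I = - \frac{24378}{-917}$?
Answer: $\frac{i \sqrt{277364224888780058230430}}{372208572245} \approx 1.4149 i$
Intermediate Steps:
$F = 14544$
$I = \frac{24378}{917}$ ($I = \left(-24378\right) \left(- \frac{1}{917}\right) = \frac{24378}{917} \approx 26.585$)
$t = - \frac{33274262}{17907557}$ ($t = \frac{14544 + 21742}{\frac{24378}{917} - 19555} = \frac{36286}{- \frac{17907557}{917}} = 36286 \left(- \frac{917}{17907557}\right) = - \frac{33274262}{17907557} \approx -1.8581$)
$\sqrt{t - \frac{2992}{20785}} = \sqrt{- \frac{33274262}{17907557} - \frac{2992}{20785}} = \sqrt{- \frac{745184946214}{372208572245}} = \frac{i \sqrt{277364224888780058230430}}{372208572245}$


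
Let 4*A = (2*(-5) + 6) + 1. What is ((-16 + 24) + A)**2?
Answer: 841/16 ≈ 52.563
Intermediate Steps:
A = -3/4 (A = ((2*(-5) + 6) + 1)/4 = ((-10 + 6) + 1)/4 = (-4 + 1)/4 = (1/4)*(-3) = -3/4 ≈ -0.75000)
((-16 + 24) + A)**2 = ((-16 + 24) - 3/4)**2 = (8 - 3/4)**2 = (29/4)**2 = 841/16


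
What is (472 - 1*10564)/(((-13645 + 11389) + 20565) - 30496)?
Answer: 10092/12187 ≈ 0.82810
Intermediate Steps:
(472 - 1*10564)/(((-13645 + 11389) + 20565) - 30496) = (472 - 10564)/((-2256 + 20565) - 30496) = -10092/(18309 - 30496) = -10092/(-12187) = -10092*(-1/12187) = 10092/12187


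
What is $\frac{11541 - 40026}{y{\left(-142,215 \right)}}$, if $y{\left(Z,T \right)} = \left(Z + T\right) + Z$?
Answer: $\frac{9495}{23} \approx 412.83$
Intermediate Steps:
$y{\left(Z,T \right)} = T + 2 Z$ ($y{\left(Z,T \right)} = \left(T + Z\right) + Z = T + 2 Z$)
$\frac{11541 - 40026}{y{\left(-142,215 \right)}} = \frac{11541 - 40026}{215 + 2 \left(-142\right)} = - \frac{28485}{215 - 284} = - \frac{28485}{-69} = \left(-28485\right) \left(- \frac{1}{69}\right) = \frac{9495}{23}$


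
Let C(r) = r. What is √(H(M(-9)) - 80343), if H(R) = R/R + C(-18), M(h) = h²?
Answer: 14*I*√410 ≈ 283.48*I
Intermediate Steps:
H(R) = -17 (H(R) = R/R - 18 = 1 - 18 = -17)
√(H(M(-9)) - 80343) = √(-17 - 80343) = √(-80360) = 14*I*√410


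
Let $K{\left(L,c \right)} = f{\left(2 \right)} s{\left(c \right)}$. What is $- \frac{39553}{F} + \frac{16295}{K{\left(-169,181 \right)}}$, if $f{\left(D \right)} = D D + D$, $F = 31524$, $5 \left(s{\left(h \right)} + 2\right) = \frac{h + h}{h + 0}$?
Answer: $- \frac{1929667}{1136} \approx -1698.7$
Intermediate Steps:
$s{\left(h \right)} = - \frac{8}{5}$ ($s{\left(h \right)} = -2 + \frac{\left(h + h\right) \frac{1}{h + 0}}{5} = -2 + \frac{2 h \frac{1}{h}}{5} = -2 + \frac{1}{5} \cdot 2 = -2 + \frac{2}{5} = - \frac{8}{5}$)
$f{\left(D \right)} = D + D^{2}$ ($f{\left(D \right)} = D^{2} + D = D + D^{2}$)
$K{\left(L,c \right)} = - \frac{48}{5}$ ($K{\left(L,c \right)} = 2 \left(1 + 2\right) \left(- \frac{8}{5}\right) = 2 \cdot 3 \left(- \frac{8}{5}\right) = 6 \left(- \frac{8}{5}\right) = - \frac{48}{5}$)
$- \frac{39553}{F} + \frac{16295}{K{\left(-169,181 \right)}} = - \frac{39553}{31524} + \frac{16295}{- \frac{48}{5}} = \left(-39553\right) \frac{1}{31524} + 16295 \left(- \frac{5}{48}\right) = - \frac{1069}{852} - \frac{81475}{48} = - \frac{1929667}{1136}$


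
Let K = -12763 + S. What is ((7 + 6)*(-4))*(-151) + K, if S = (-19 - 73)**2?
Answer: 3553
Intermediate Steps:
S = 8464 (S = (-92)**2 = 8464)
K = -4299 (K = -12763 + 8464 = -4299)
((7 + 6)*(-4))*(-151) + K = ((7 + 6)*(-4))*(-151) - 4299 = (13*(-4))*(-151) - 4299 = -52*(-151) - 4299 = 7852 - 4299 = 3553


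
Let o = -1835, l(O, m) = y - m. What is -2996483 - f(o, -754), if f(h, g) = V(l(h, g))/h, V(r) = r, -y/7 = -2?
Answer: -5498545537/1835 ≈ -2.9965e+6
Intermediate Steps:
y = 14 (y = -7*(-2) = 14)
l(O, m) = 14 - m
f(h, g) = (14 - g)/h
-2996483 - f(o, -754) = -2996483 - (14 - 1*(-754))/(-1835) = -2996483 - (-1)*(14 + 754)/1835 = -2996483 - (-1)*768/1835 = -2996483 - 1*(-768/1835) = -2996483 + 768/1835 = -5498545537/1835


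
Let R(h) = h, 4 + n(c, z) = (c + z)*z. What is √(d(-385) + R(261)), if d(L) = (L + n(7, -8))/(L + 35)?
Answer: √1284234/70 ≈ 16.189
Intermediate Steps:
n(c, z) = -4 + z*(c + z) (n(c, z) = -4 + (c + z)*z = -4 + z*(c + z))
d(L) = (4 + L)/(35 + L) (d(L) = (L + (-4 + (-8)² + 7*(-8)))/(L + 35) = (L + (-4 + 64 - 56))/(35 + L) = (L + 4)/(35 + L) = (4 + L)/(35 + L))
√(d(-385) + R(261)) = √((4 - 385)/(35 - 385) + 261) = √(-381/(-350) + 261) = √(-1/350*(-381) + 261) = √(381/350 + 261) = √(91731/350) = √1284234/70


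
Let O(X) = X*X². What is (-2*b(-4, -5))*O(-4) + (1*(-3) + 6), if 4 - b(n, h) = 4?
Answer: 3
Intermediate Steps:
b(n, h) = 0 (b(n, h) = 4 - 1*4 = 4 - 4 = 0)
O(X) = X³
(-2*b(-4, -5))*O(-4) + (1*(-3) + 6) = -2*0*(-4)³ + (1*(-3) + 6) = 0*(-64) + (-3 + 6) = 0 + 3 = 3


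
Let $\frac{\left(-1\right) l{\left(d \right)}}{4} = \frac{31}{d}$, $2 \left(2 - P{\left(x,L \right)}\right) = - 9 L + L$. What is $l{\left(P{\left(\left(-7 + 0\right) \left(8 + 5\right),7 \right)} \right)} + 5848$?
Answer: $\frac{87658}{15} \approx 5843.9$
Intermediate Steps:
$P{\left(x,L \right)} = 2 + 4 L$ ($P{\left(x,L \right)} = 2 - \frac{- 9 L + L}{2} = 2 - \frac{\left(-8\right) L}{2} = 2 + 4 L$)
$l{\left(d \right)} = - \frac{124}{d}$ ($l{\left(d \right)} = - 4 \frac{31}{d} = - \frac{124}{d}$)
$l{\left(P{\left(\left(-7 + 0\right) \left(8 + 5\right),7 \right)} \right)} + 5848 = - \frac{124}{2 + 4 \cdot 7} + 5848 = - \frac{124}{2 + 28} + 5848 = - \frac{124}{30} + 5848 = \left(-124\right) \frac{1}{30} + 5848 = - \frac{62}{15} + 5848 = \frac{87658}{15}$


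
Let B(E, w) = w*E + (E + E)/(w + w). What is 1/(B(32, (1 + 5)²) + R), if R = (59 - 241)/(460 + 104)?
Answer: 846/975071 ≈ 0.00086763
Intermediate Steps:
B(E, w) = E*w + E/w (B(E, w) = E*w + (2*E)/((2*w)) = E*w + (2*E)*(1/(2*w)) = E*w + E/w)
R = -91/282 (R = -182/564 = -182*1/564 = -91/282 ≈ -0.32269)
1/(B(32, (1 + 5)²) + R) = 1/((32*(1 + 5)² + 32/((1 + 5)²)) - 91/282) = 1/((32*6² + 32/(6²)) - 91/282) = 1/((32*36 + 32/36) - 91/282) = 1/((1152 + 32*(1/36)) - 91/282) = 1/((1152 + 8/9) - 91/282) = 1/(10376/9 - 91/282) = 1/(975071/846) = 846/975071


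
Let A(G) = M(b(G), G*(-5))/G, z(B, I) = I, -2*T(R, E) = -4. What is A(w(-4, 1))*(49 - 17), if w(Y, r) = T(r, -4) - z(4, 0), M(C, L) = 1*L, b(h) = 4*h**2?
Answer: -160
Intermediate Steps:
T(R, E) = 2 (T(R, E) = -1/2*(-4) = 2)
M(C, L) = L
w(Y, r) = 2 (w(Y, r) = 2 - 1*0 = 2 + 0 = 2)
A(G) = -5 (A(G) = (G*(-5))/G = (-5*G)/G = -5)
A(w(-4, 1))*(49 - 17) = -5*(49 - 17) = -5*32 = -160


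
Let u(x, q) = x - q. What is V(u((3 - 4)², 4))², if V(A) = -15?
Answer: 225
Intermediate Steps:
V(u((3 - 4)², 4))² = (-15)² = 225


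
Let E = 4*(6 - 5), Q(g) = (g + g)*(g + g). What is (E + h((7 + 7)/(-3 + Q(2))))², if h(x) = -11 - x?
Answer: 11025/169 ≈ 65.237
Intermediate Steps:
Q(g) = 4*g² (Q(g) = (2*g)*(2*g) = 4*g²)
E = 4 (E = 4*1 = 4)
(E + h((7 + 7)/(-3 + Q(2))))² = (4 + (-11 - (7 + 7)/(-3 + 4*2²)))² = (4 + (-11 - 14/(-3 + 4*4)))² = (4 + (-11 - 14/(-3 + 16)))² = (4 + (-11 - 14/13))² = (4 - 157/13)² = (-105/13)² = 11025/169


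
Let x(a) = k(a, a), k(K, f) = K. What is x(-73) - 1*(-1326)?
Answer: 1253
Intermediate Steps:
x(a) = a
x(-73) - 1*(-1326) = -73 - 1*(-1326) = -73 + 1326 = 1253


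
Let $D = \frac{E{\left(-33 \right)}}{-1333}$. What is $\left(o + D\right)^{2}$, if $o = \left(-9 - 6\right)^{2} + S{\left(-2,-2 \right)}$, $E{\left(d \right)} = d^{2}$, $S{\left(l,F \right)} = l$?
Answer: $\frac{87716668900}{1776889} \approx 49365.0$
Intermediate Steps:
$D = - \frac{1089}{1333}$ ($D = \frac{\left(-33\right)^{2}}{-1333} = 1089 \left(- \frac{1}{1333}\right) = - \frac{1089}{1333} \approx -0.81695$)
$o = 223$ ($o = \left(-9 - 6\right)^{2} - 2 = \left(-15\right)^{2} - 2 = 225 - 2 = 223$)
$\left(o + D\right)^{2} = \left(223 - \frac{1089}{1333}\right)^{2} = \left(\frac{296170}{1333}\right)^{2} = \frac{87716668900}{1776889}$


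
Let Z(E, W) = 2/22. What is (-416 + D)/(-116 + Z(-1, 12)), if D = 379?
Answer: 407/1275 ≈ 0.31922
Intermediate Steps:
Z(E, W) = 1/11 (Z(E, W) = 2*(1/22) = 1/11)
(-416 + D)/(-116 + Z(-1, 12)) = (-416 + 379)/(-116 + 1/11) = -37/(-1275/11) = -37*(-11/1275) = 407/1275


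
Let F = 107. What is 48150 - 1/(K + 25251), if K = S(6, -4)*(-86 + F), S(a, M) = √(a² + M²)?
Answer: 10233320599033/212530023 + 14*√13/212530023 ≈ 48150.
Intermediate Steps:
S(a, M) = √(M² + a²)
K = 42*√13 (K = √((-4)² + 6²)*(-86 + 107) = √(16 + 36)*21 = √52*21 = (2*√13)*21 = 42*√13 ≈ 151.43)
48150 - 1/(K + 25251) = 48150 - 1/(42*√13 + 25251) = 48150 - 1/(25251 + 42*√13)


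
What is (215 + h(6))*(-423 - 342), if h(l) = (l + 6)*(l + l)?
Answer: -274635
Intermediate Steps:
h(l) = 2*l*(6 + l) (h(l) = (6 + l)*(2*l) = 2*l*(6 + l))
(215 + h(6))*(-423 - 342) = (215 + 2*6*(6 + 6))*(-423 - 342) = (215 + 2*6*12)*(-765) = (215 + 144)*(-765) = 359*(-765) = -274635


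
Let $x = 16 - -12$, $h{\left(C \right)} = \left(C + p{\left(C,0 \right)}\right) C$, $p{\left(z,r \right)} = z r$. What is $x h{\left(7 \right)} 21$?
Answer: $28812$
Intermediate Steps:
$p{\left(z,r \right)} = r z$
$h{\left(C \right)} = C^{2}$ ($h{\left(C \right)} = \left(C + 0 C\right) C = \left(C + 0\right) C = C C = C^{2}$)
$x = 28$ ($x = 16 + 12 = 28$)
$x h{\left(7 \right)} 21 = 28 \cdot 7^{2} \cdot 21 = 28 \cdot 49 \cdot 21 = 1372 \cdot 21 = 28812$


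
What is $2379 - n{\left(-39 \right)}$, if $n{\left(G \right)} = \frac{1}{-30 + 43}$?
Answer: $\frac{30926}{13} \approx 2378.9$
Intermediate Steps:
$n{\left(G \right)} = \frac{1}{13}$
$2379 - n{\left(-39 \right)} = 2379 - \frac{1}{13} = \frac{30926}{13}$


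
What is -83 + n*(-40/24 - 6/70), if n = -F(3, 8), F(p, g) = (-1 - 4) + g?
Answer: -2721/35 ≈ -77.743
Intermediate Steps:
F(p, g) = -5 + g
n = -3 (n = -(-5 + 8) = -1*3 = -3)
-83 + n*(-40/24 - 6/70) = -83 - 3*(-40/24 - 6/70) = -83 - 3*(-40*1/24 - 6*1/70) = -83 - 3*(-5/3 - 3/35) = -83 - 3*(-184/105) = -83 + 184/35 = -2721/35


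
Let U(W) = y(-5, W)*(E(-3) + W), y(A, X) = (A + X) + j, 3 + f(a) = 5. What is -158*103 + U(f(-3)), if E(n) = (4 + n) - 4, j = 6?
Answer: -16277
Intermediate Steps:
f(a) = 2 (f(a) = -3 + 5 = 2)
E(n) = n
y(A, X) = 6 + A + X (y(A, X) = (A + X) + 6 = 6 + A + X)
U(W) = (1 + W)*(-3 + W) (U(W) = (6 - 5 + W)*(-3 + W) = (1 + W)*(-3 + W))
-158*103 + U(f(-3)) = -158*103 + (1 + 2)*(-3 + 2) = -16274 + 3*(-1) = -16274 - 3 = -16277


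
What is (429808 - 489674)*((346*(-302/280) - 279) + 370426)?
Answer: -774790770811/35 ≈ -2.2137e+10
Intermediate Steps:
(429808 - 489674)*((346*(-302/280) - 279) + 370426) = -59866*((346*(-302*1/280) - 279) + 370426) = -59866*((346*(-151/140) - 279) + 370426) = -59866*((-26123/70 - 279) + 370426) = -59866*(-45653/70 + 370426) = -59866*25884167/70 = -774790770811/35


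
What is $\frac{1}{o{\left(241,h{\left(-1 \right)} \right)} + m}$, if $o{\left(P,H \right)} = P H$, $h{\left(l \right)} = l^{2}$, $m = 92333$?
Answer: $\frac{1}{92574} \approx 1.0802 \cdot 10^{-5}$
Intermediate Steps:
$o{\left(P,H \right)} = H P$
$\frac{1}{o{\left(241,h{\left(-1 \right)} \right)} + m} = \frac{1}{\left(-1\right)^{2} \cdot 241 + 92333} = \frac{1}{1 \cdot 241 + 92333} = \frac{1}{241 + 92333} = \frac{1}{92574}$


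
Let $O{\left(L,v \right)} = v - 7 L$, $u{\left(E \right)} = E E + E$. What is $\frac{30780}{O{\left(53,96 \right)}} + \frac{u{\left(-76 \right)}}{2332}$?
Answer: $- \frac{29013}{265} \approx -109.48$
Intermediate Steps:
$u{\left(E \right)} = E + E^{2}$ ($u{\left(E \right)} = E^{2} + E = E + E^{2}$)
$\frac{30780}{O{\left(53,96 \right)}} + \frac{u{\left(-76 \right)}}{2332} = \frac{30780}{96 - 371} + \frac{\left(-76\right) \left(1 - 76\right)}{2332} = \frac{30780}{96 - 371} + \left(-76\right) \left(-75\right) \frac{1}{2332} = \frac{30780}{-275} + 5700 \cdot \frac{1}{2332} = 30780 \left(- \frac{1}{275}\right) + \frac{1425}{583} = - \frac{6156}{55} + \frac{1425}{583} = - \frac{29013}{265}$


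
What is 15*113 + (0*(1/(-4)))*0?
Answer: 1695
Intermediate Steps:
15*113 + (0*(1/(-4)))*0 = 1695 + (0*(1*(-1/4)))*0 = 1695 + (0*(-1/4))*0 = 1695 + 0*0 = 1695 + 0 = 1695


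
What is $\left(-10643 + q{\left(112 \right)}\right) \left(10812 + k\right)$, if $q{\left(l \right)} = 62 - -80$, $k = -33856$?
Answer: $241985044$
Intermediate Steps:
$q{\left(l \right)} = 142$ ($q{\left(l \right)} = 62 + 80 = 142$)
$\left(-10643 + q{\left(112 \right)}\right) \left(10812 + k\right) = \left(-10643 + 142\right) \left(10812 - 33856\right) = \left(-10501\right) \left(-23044\right) = 241985044$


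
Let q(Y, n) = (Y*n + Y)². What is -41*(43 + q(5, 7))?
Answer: -67363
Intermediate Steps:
q(Y, n) = (Y + Y*n)²
-41*(43 + q(5, 7)) = -41*(43 + 5²*(1 + 7)²) = -41*(43 + 25*8²) = -41*(43 + 25*64) = -41*(43 + 1600) = -41*1643 = -67363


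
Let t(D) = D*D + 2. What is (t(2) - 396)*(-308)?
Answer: 120120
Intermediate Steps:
t(D) = 2 + D² (t(D) = D² + 2 = 2 + D²)
(t(2) - 396)*(-308) = ((2 + 2²) - 396)*(-308) = ((2 + 4) - 396)*(-308) = (6 - 396)*(-308) = -390*(-308) = 120120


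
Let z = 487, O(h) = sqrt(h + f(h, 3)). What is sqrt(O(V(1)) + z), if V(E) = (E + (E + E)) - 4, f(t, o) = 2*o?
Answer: sqrt(487 + sqrt(5)) ≈ 22.119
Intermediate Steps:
V(E) = -4 + 3*E (V(E) = (E + 2*E) - 4 = 3*E - 4 = -4 + 3*E)
O(h) = sqrt(6 + h) (O(h) = sqrt(h + 2*3) = sqrt(h + 6) = sqrt(6 + h))
sqrt(O(V(1)) + z) = sqrt(sqrt(6 + (-4 + 3*1)) + 487) = sqrt(sqrt(6 + (-4 + 3)) + 487) = sqrt(sqrt(6 - 1) + 487) = sqrt(sqrt(5) + 487) = sqrt(487 + sqrt(5))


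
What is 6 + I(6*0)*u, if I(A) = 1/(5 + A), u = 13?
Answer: 43/5 ≈ 8.6000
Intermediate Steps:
6 + I(6*0)*u = 6 + 13/(5 + 6*0) = 6 + 13/(5 + 0) = 6 + 13/5 = 43/5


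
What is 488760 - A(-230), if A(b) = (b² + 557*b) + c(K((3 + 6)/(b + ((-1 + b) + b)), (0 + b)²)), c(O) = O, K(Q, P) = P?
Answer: 511070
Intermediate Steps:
A(b) = 2*b² + 557*b (A(b) = (b² + 557*b) + (0 + b)² = (b² + 557*b) + b² = 2*b² + 557*b)
488760 - A(-230) = 488760 - (-230)*(557 + 2*(-230)) = 488760 - (-230)*(557 - 460) = 488760 - (-230)*97 = 488760 - 1*(-22310) = 488760 + 22310 = 511070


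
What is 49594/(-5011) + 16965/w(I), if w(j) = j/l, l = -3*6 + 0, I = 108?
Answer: -28436393/10022 ≈ -2837.4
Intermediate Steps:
l = -18 (l = -18 + 0 = -18)
w(j) = -j/18 (w(j) = j/(-18) = j*(-1/18) = -j/18)
49594/(-5011) + 16965/w(I) = 49594/(-5011) + 16965/((-1/18*108)) = 49594*(-1/5011) + 16965/(-6) = -49594/5011 + 16965*(-⅙) = -49594/5011 - 5655/2 = -28436393/10022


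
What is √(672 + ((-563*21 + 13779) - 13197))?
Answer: I*√10569 ≈ 102.81*I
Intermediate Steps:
√(672 + ((-563*21 + 13779) - 13197)) = √(672 + ((-11823 + 13779) - 13197)) = √(672 + (1956 - 13197)) = √(672 - 11241) = √(-10569) = I*√10569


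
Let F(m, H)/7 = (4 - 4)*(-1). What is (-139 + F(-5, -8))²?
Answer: 19321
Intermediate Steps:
F(m, H) = 0 (F(m, H) = 7*((4 - 4)*(-1)) = 7*(0*(-1)) = 7*0 = 0)
(-139 + F(-5, -8))² = (-139 + 0)² = (-139)² = 19321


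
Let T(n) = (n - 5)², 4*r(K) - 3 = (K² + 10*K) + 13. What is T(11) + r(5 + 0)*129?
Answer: 11883/4 ≈ 2970.8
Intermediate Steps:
r(K) = 4 + K²/4 + 5*K/2 (r(K) = ¾ + ((K² + 10*K) + 13)/4 = ¾ + (13 + K² + 10*K)/4 = ¾ + (13/4 + K²/4 + 5*K/2) = 4 + K²/4 + 5*K/2)
T(n) = (-5 + n)²
T(11) + r(5 + 0)*129 = (-5 + 11)² + (4 + (5 + 0)²/4 + 5*(5 + 0)/2)*129 = 6² + (4 + (¼)*5² + (5/2)*5)*129 = 36 + (4 + (¼)*25 + 25/2)*129 = 36 + (4 + 25/4 + 25/2)*129 = 36 + (91/4)*129 = 36 + 11739/4 = 11883/4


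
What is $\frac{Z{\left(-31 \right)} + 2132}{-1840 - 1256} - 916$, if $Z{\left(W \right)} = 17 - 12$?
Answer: $- \frac{2838073}{3096} \approx -916.69$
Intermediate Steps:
$Z{\left(W \right)} = 5$
$\frac{Z{\left(-31 \right)} + 2132}{-1840 - 1256} - 916 = \frac{5 + 2132}{-1840 - 1256} - 916 = \frac{2137}{-3096} - 916 = 2137 \left(- \frac{1}{3096}\right) - 916 = - \frac{2137}{3096} - 916 = - \frac{2838073}{3096}$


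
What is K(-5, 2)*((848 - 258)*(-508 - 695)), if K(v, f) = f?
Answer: -1419540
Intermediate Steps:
K(-5, 2)*((848 - 258)*(-508 - 695)) = 2*((848 - 258)*(-508 - 695)) = 2*(590*(-1203)) = 2*(-709770) = -1419540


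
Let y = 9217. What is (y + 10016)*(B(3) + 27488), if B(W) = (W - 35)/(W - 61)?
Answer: 15331932144/29 ≈ 5.2869e+8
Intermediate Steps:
B(W) = (-35 + W)/(-61 + W)
(y + 10016)*(B(3) + 27488) = (9217 + 10016)*((-35 + 3)/(-61 + 3) + 27488) = 19233*(-32/(-58) + 27488) = 19233*(-1/58*(-32) + 27488) = 19233*(16/29 + 27488) = 19233*(797168/29) = 15331932144/29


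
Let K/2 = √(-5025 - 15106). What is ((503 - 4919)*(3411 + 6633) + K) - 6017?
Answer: -44360321 + 2*I*√20131 ≈ -4.436e+7 + 283.77*I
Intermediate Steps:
K = 2*I*√20131 (K = 2*√(-5025 - 15106) = 2*√(-20131) = 2*(I*√20131) = 2*I*√20131 ≈ 283.77*I)
((503 - 4919)*(3411 + 6633) + K) - 6017 = ((503 - 4919)*(3411 + 6633) + 2*I*√20131) - 6017 = (-4416*10044 + 2*I*√20131) - 6017 = (-44354304 + 2*I*√20131) - 6017 = -44360321 + 2*I*√20131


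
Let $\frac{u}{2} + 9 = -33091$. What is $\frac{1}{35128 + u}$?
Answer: $- \frac{1}{31072} \approx -3.2183 \cdot 10^{-5}$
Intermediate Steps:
$u = -66200$ ($u = -18 + 2 \left(-33091\right) = -18 - 66182 = -66200$)
$\frac{1}{35128 + u} = \frac{1}{35128 - 66200} = \frac{1}{-31072} = - \frac{1}{31072}$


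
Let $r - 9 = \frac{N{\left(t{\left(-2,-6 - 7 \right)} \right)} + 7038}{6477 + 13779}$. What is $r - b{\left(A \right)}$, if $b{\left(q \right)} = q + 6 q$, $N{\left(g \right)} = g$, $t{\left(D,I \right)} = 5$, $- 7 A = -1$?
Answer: $\frac{169091}{20256} \approx 8.3477$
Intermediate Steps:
$A = \frac{1}{7}$ ($A = \left(- \frac{1}{7}\right) \left(-1\right) = \frac{1}{7} \approx 0.14286$)
$b{\left(q \right)} = 7 q$
$r = \frac{189347}{20256}$ ($r = 9 + \frac{5 + 7038}{6477 + 13779} = 9 + \frac{7043}{20256} = \frac{189347}{20256} \approx 9.3477$)
$r - b{\left(A \right)} = \frac{189347}{20256} - 7 \cdot \frac{1}{7} = \frac{189347}{20256} - 1 = \frac{169091}{20256}$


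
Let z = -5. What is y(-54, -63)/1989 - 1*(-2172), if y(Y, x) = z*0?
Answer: 2172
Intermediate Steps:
y(Y, x) = 0 (y(Y, x) = -5*0 = 0)
y(-54, -63)/1989 - 1*(-2172) = 0/1989 - 1*(-2172) = 0*(1/1989) + 2172 = 0 + 2172 = 2172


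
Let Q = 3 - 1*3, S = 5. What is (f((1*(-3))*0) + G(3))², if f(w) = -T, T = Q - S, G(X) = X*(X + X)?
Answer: 529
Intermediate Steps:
Q = 0 (Q = 3 - 3 = 0)
G(X) = 2*X² (G(X) = X*(2*X) = 2*X²)
T = -5 (T = 0 - 1*5 = 0 - 5 = -5)
f(w) = 5 (f(w) = -1*(-5) = 5)
(f((1*(-3))*0) + G(3))² = (5 + 2*3²)² = (5 + 2*9)² = (5 + 18)² = 23² = 529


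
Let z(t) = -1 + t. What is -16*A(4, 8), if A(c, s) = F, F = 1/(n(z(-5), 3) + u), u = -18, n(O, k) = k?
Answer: 16/15 ≈ 1.0667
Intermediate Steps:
F = -1/15 (F = 1/(3 - 18) = 1/(-15) = -1/15 ≈ -0.066667)
A(c, s) = -1/15
-16*A(4, 8) = -16*(-1/15) = 16/15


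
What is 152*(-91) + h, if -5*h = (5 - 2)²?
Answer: -69169/5 ≈ -13834.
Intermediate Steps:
h = -9/5 (h = -(5 - 2)²/5 = -⅕*3² = -⅕*9 = -9/5 ≈ -1.8000)
152*(-91) + h = 152*(-91) - 9/5 = -13832 - 9/5 = -69169/5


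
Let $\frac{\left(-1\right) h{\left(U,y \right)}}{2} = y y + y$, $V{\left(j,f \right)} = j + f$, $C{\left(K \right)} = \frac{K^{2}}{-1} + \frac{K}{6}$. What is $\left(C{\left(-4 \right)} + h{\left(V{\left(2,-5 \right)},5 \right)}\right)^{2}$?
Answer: $\frac{52900}{9} \approx 5877.8$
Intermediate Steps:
$C{\left(K \right)} = - K^{2} + \frac{K}{6}$ ($C{\left(K \right)} = K^{2} \left(-1\right) + K \frac{1}{6} = - K^{2} + \frac{K}{6}$)
$V{\left(j,f \right)} = f + j$
$h{\left(U,y \right)} = - 2 y - 2 y^{2}$ ($h{\left(U,y \right)} = - 2 \left(y y + y\right) = - 2 \left(y^{2} + y\right) = - 2 \left(y + y^{2}\right) = - 2 y - 2 y^{2}$)
$\left(C{\left(-4 \right)} + h{\left(V{\left(2,-5 \right)},5 \right)}\right)^{2} = \left(- 4 \left(\frac{1}{6} - -4\right) - 10 \left(1 + 5\right)\right)^{2} = \left(- 4 \left(\frac{1}{6} + 4\right) - 10 \cdot 6\right)^{2} = \left(\left(-4\right) \frac{25}{6} - 60\right)^{2} = \left(- \frac{50}{3} - 60\right)^{2} = \left(- \frac{230}{3}\right)^{2} = \frac{52900}{9}$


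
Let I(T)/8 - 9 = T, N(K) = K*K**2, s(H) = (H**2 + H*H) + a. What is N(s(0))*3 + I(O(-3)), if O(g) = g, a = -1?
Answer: 45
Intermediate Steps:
s(H) = -1 + 2*H**2 (s(H) = (H**2 + H*H) - 1 = (H**2 + H**2) - 1 = 2*H**2 - 1 = -1 + 2*H**2)
N(K) = K**3
I(T) = 72 + 8*T
N(s(0))*3 + I(O(-3)) = (-1 + 2*0**2)**3*3 + (72 + 8*(-3)) = (-1 + 2*0)**3*3 + (72 - 24) = (-1 + 0)**3*3 + 48 = (-1)**3*3 + 48 = -1*3 + 48 = -3 + 48 = 45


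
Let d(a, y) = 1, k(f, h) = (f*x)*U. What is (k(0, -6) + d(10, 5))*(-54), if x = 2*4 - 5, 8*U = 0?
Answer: -54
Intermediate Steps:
U = 0 (U = (⅛)*0 = 0)
x = 3 (x = 8 - 5 = 3)
k(f, h) = 0 (k(f, h) = (f*3)*0 = (3*f)*0 = 0)
(k(0, -6) + d(10, 5))*(-54) = (0 + 1)*(-54) = 1*(-54) = -54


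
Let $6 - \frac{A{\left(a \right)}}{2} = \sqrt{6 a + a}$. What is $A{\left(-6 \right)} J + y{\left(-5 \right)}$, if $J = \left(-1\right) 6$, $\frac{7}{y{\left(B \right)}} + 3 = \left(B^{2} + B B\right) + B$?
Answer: $- \frac{431}{6} + 12 i \sqrt{42} \approx -71.833 + 77.769 i$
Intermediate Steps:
$A{\left(a \right)} = 12 - 2 \sqrt{7} \sqrt{a}$ ($A{\left(a \right)} = 12 - 2 \sqrt{6 a + a} = 12 - 2 \sqrt{7 a} = 12 - 2 \sqrt{7} \sqrt{a}$)
$y{\left(B \right)} = \frac{7}{-3 + B + 2 B^{2}}$ ($y{\left(B \right)} = \frac{7}{-3 + \left(\left(B^{2} + B B\right) + B\right)} = \frac{7}{-3 + \left(\left(B^{2} + B^{2}\right) + B\right)} = \frac{7}{-3 + \left(2 B^{2} + B\right)} = \frac{7}{-3 + \left(B + 2 B^{2}\right)} = \frac{7}{-3 + B + 2 B^{2}}$)
$J = -6$
$A{\left(-6 \right)} J + y{\left(-5 \right)} = \left(12 - 2 \sqrt{7} \sqrt{-6}\right) \left(-6\right) + \frac{7}{-3 - 5 + 2 \left(-5\right)^{2}} = \left(12 - 2 \sqrt{7} i \sqrt{6}\right) \left(-6\right) + \frac{7}{-3 - 5 + 2 \cdot 25} = \left(12 - 2 i \sqrt{42}\right) \left(-6\right) + \frac{7}{-3 - 5 + 50} = \left(-72 + 12 i \sqrt{42}\right) + \frac{7}{42} = \left(-72 + 12 i \sqrt{42}\right) + 7 \cdot \frac{1}{42} = \left(-72 + 12 i \sqrt{42}\right) + \frac{1}{6} = - \frac{431}{6} + 12 i \sqrt{42}$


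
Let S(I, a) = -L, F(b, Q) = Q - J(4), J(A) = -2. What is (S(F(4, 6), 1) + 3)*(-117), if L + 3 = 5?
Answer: -117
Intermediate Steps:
L = 2 (L = -3 + 5 = 2)
F(b, Q) = 2 + Q (F(b, Q) = Q - 1*(-2) = Q + 2 = 2 + Q)
S(I, a) = -2 (S(I, a) = -1*2 = -2)
(S(F(4, 6), 1) + 3)*(-117) = (-2 + 3)*(-117) = 1*(-117) = -117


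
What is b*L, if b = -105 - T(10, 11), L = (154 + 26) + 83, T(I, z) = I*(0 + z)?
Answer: -56545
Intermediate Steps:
T(I, z) = I*z
L = 263 (L = 180 + 83 = 263)
b = -215 (b = -105 - 10*11 = -105 - 1*110 = -105 - 110 = -215)
b*L = -215*263 = -56545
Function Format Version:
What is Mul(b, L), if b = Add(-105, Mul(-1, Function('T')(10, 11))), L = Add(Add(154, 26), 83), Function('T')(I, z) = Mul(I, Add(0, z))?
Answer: -56545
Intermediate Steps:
Function('T')(I, z) = Mul(I, z)
L = 263 (L = Add(180, 83) = 263)
b = -215 (b = Add(-105, Mul(-1, Mul(10, 11))) = Add(-105, Mul(-1, 110)) = Add(-105, -110) = -215)
Mul(b, L) = Mul(-215, 263) = -56545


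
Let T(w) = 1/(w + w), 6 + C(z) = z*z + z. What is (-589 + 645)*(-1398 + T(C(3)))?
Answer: -234850/3 ≈ -78283.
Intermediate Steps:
C(z) = -6 + z + z² (C(z) = -6 + (z*z + z) = -6 + (z² + z) = -6 + (z + z²) = -6 + z + z²)
T(w) = 1/(2*w)
(-589 + 645)*(-1398 + T(C(3))) = (-589 + 645)*(-1398 + 1/(2*(-6 + 3 + 3²))) = 56*(-1398 + 1/(2*(-6 + 3 + 9))) = 56*(-1398 + (½)/6) = 56*(-1398 + (½)*(⅙)) = 56*(-1398 + 1/12) = 56*(-16775/12) = -234850/3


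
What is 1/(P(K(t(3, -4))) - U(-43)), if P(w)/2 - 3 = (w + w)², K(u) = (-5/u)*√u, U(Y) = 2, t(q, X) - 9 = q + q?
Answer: 3/52 ≈ 0.057692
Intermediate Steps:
t(q, X) = 9 + 2*q (t(q, X) = 9 + (q + q) = 9 + 2*q)
K(u) = -5/√u
P(w) = 6 + 8*w² (P(w) = 6 + 2*(w + w)² = 6 + 2*(2*w)² = 6 + 2*(4*w²) = 6 + 8*w²)
1/(P(K(t(3, -4))) - U(-43)) = 1/((6 + 8*(-5/√(9 + 2*3))²) - 1*2) = 1/((6 + 8*(-5/√(9 + 6))²) - 2) = 1/((6 + 8*(-√15/3)²) - 2) = 1/((6 + 8*(5/3)) - 2) = 1/((6 + 40/3) - 2) = 1/(58/3 - 2) = 1/(52/3) = 3/52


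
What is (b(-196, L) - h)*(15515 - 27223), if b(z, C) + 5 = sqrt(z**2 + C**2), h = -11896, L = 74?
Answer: -139219828 - 23416*sqrt(10973) ≈ -1.4167e+8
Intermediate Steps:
b(z, C) = -5 + sqrt(C**2 + z**2) (b(z, C) = -5 + sqrt(z**2 + C**2) = -5 + sqrt(C**2 + z**2))
(b(-196, L) - h)*(15515 - 27223) = ((-5 + sqrt(74**2 + (-196)**2)) - 1*(-11896))*(15515 - 27223) = ((-5 + sqrt(5476 + 38416)) + 11896)*(-11708) = ((-5 + sqrt(43892)) + 11896)*(-11708) = ((-5 + 2*sqrt(10973)) + 11896)*(-11708) = (11891 + 2*sqrt(10973))*(-11708) = -139219828 - 23416*sqrt(10973)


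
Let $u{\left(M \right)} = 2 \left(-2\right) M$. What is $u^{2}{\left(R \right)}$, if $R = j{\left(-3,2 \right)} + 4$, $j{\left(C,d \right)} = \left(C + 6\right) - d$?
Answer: $400$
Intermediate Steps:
$j{\left(C,d \right)} = 6 + C - d$ ($j{\left(C,d \right)} = \left(6 + C\right) - d = 6 + C - d$)
$R = 5$ ($R = \left(6 - 3 - 2\right) + 4 = 1 + 4 = 5$)
$u{\left(M \right)} = - 4 M$
$u^{2}{\left(R \right)} = \left(\left(-4\right) 5\right)^{2} = \left(-20\right)^{2} = 400$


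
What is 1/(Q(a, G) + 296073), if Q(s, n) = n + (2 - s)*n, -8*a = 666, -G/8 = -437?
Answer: 1/597603 ≈ 1.6734e-6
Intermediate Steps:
G = 3496 (G = -8*(-437) = 3496)
a = -333/4 (a = -⅛*666 = -333/4 ≈ -83.250)
Q(s, n) = n + n*(2 - s)
1/(Q(a, G) + 296073) = 1/(3496*(3 - 1*(-333/4)) + 296073) = 1/(3496*(3 + 333/4) + 296073) = 1/(3496*(345/4) + 296073) = 1/(301530 + 296073) = 1/597603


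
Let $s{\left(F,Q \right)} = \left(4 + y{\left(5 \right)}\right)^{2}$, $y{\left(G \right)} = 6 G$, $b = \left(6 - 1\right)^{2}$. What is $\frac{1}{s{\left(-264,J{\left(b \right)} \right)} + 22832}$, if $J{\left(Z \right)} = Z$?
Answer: $\frac{1}{23988} \approx 4.1688 \cdot 10^{-5}$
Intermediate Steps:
$b = 25$ ($b = 5^{2} = 25$)
$s{\left(F,Q \right)} = 1156$ ($s{\left(F,Q \right)} = \left(4 + 6 \cdot 5\right)^{2} = \left(4 + 30\right)^{2} = 34^{2} = 1156$)
$\frac{1}{s{\left(-264,J{\left(b \right)} \right)} + 22832} = \frac{1}{1156 + 22832} = \frac{1}{23988}$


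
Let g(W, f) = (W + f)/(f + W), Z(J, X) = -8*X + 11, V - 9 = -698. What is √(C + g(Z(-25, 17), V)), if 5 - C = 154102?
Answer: 4*I*√9631 ≈ 392.55*I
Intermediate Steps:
V = -689 (V = 9 - 698 = -689)
Z(J, X) = 11 - 8*X
g(W, f) = 1 (g(W, f) = (W + f)/(W + f) = 1)
C = -154097 (C = 5 - 1*154102 = 5 - 154102 = -154097)
√(C + g(Z(-25, 17), V)) = √(-154097 + 1) = √(-154096) = 4*I*√9631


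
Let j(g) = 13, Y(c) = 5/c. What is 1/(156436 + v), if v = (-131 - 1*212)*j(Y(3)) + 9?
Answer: 1/151986 ≈ 6.5796e-6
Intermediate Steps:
v = -4450 (v = (-131 - 1*212)*13 + 9 = (-131 - 212)*13 + 9 = -343*13 + 9 = -4459 + 9 = -4450)
1/(156436 + v) = 1/(156436 - 4450) = 1/151986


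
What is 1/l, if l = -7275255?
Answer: -1/7275255 ≈ -1.3745e-7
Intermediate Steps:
1/l = 1/(-7275255) = -1/7275255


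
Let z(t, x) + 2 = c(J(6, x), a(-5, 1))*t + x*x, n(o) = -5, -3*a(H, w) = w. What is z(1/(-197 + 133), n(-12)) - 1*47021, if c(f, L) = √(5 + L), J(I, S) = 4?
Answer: -46998 - √42/192 ≈ -46998.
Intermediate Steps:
a(H, w) = -w/3
z(t, x) = -2 + x² + t*√42/3 (z(t, x) = -2 + (√(5 - ⅓*1)*t + x*x) = -2 + (√(5 - ⅓)*t + x²) = -2 + (√(14/3)*t + x²) = -2 + ((√42/3)*t + x²) = -2 + (t*√42/3 + x²) = -2 + (x² + t*√42/3) = -2 + x² + t*√42/3)
z(1/(-197 + 133), n(-12)) - 1*47021 = (-2 + (-5)² + √42/(3*(-197 + 133))) - 1*47021 = (-2 + 25 + (⅓)*√42/(-64)) - 47021 = (-2 + 25 + (⅓)*(-1/64)*√42) - 47021 = (-2 + 25 - √42/192) - 47021 = (23 - √42/192) - 47021 = -46998 - √42/192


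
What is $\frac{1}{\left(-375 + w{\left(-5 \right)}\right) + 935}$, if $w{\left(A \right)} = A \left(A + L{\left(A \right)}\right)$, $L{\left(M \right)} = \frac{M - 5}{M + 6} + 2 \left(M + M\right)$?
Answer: $\frac{1}{735} \approx 0.0013605$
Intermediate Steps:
$L{\left(M \right)} = 4 M + \frac{-5 + M}{6 + M}$ ($L{\left(M \right)} = \frac{-5 + M}{6 + M} + 2 \cdot 2 M = \frac{-5 + M}{6 + M} + 4 M = 4 M + \frac{-5 + M}{6 + M}$)
$w{\left(A \right)} = A \left(A + \frac{-5 + 4 A^{2} + 25 A}{6 + A}\right)$
$\frac{1}{\left(-375 + w{\left(-5 \right)}\right) + 935} = \frac{1}{\left(-375 - \frac{5 \left(-5 + 5 \left(-5\right)^{2} + 31 \left(-5\right)\right)}{6 - 5}\right) + 935} = \frac{1}{\left(-375 - \frac{5 \left(-5 + 5 \cdot 25 - 155\right)}{1}\right) + 935} = \frac{1}{\left(-375 - 5 \left(-5 + 125 - 155\right)\right) + 935} = \frac{1}{\left(-375 - 5 \left(-35\right)\right) + 935} = \frac{1}{\left(-375 + 175\right) + 935} = \frac{1}{-200 + 935} = \frac{1}{735}$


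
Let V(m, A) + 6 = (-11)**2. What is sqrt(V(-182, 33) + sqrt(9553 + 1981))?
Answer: sqrt(115 + sqrt(11534)) ≈ 14.913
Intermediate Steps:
V(m, A) = 115 (V(m, A) = -6 + (-11)**2 = -6 + 121 = 115)
sqrt(V(-182, 33) + sqrt(9553 + 1981)) = sqrt(115 + sqrt(9553 + 1981)) = sqrt(115 + sqrt(11534))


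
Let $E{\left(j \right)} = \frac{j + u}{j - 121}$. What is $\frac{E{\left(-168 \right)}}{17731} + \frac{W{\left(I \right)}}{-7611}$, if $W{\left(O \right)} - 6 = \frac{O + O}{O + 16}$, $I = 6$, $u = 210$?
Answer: $- \frac{17736330}{20428956559} \approx -0.0008682$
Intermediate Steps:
$W{\left(O \right)} = 6 + \frac{2 O}{16 + O}$ ($W{\left(O \right)} = 6 + \frac{O + O}{O + 16} = 6 + \frac{2 O}{16 + O}$)
$E{\left(j \right)} = \frac{210 + j}{-121 + j}$ ($E{\left(j \right)} = \frac{j + 210}{j - 121} = \frac{210 + j}{-121 + j}$)
$\frac{E{\left(-168 \right)}}{17731} + \frac{W{\left(I \right)}}{-7611} = \frac{\frac{1}{-121 - 168} \left(210 - 168\right)}{17731} + \frac{8 \frac{1}{16 + 6} \left(12 + 6\right)}{-7611} = \frac{1}{-289} \cdot 42 \cdot \frac{1}{17731} + 8 \cdot \frac{1}{22} \cdot 18 \left(- \frac{1}{7611}\right) = \left(- \frac{1}{289}\right) 42 \cdot \frac{1}{17731} + 8 \cdot \frac{1}{22} \cdot 18 \left(- \frac{1}{7611}\right) = \left(- \frac{42}{289}\right) \frac{1}{17731} + \frac{72}{11} \left(- \frac{1}{7611}\right) = - \frac{6}{732037} - \frac{24}{27907} = - \frac{17736330}{20428956559}$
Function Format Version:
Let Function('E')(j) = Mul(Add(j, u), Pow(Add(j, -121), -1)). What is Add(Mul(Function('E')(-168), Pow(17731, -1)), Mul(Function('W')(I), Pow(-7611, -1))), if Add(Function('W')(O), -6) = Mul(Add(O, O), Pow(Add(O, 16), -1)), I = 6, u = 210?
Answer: Rational(-17736330, 20428956559) ≈ -0.00086820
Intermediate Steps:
Function('W')(O) = Add(6, Mul(2, O, Pow(Add(16, O), -1))) (Function('W')(O) = Add(6, Mul(Add(O, O), Pow(Add(O, 16), -1))) = Add(6, Mul(Mul(2, O), Pow(Add(16, O), -1))) = Add(6, Mul(2, O, Pow(Add(16, O), -1))))
Function('E')(j) = Mul(Pow(Add(-121, j), -1), Add(210, j)) (Function('E')(j) = Mul(Add(j, 210), Pow(Add(j, -121), -1)) = Mul(Add(210, j), Pow(Add(-121, j), -1)) = Mul(Pow(Add(-121, j), -1), Add(210, j)))
Add(Mul(Function('E')(-168), Pow(17731, -1)), Mul(Function('W')(I), Pow(-7611, -1))) = Add(Mul(Mul(Pow(Add(-121, -168), -1), Add(210, -168)), Pow(17731, -1)), Mul(Mul(8, Pow(Add(16, 6), -1), Add(12, 6)), Pow(-7611, -1))) = Add(Mul(Mul(Pow(-289, -1), 42), Rational(1, 17731)), Mul(Mul(8, Pow(22, -1), 18), Rational(-1, 7611))) = Add(Mul(Mul(Rational(-1, 289), 42), Rational(1, 17731)), Mul(Mul(8, Rational(1, 22), 18), Rational(-1, 7611))) = Add(Mul(Rational(-42, 289), Rational(1, 17731)), Mul(Rational(72, 11), Rational(-1, 7611))) = Add(Rational(-6, 732037), Rational(-24, 27907)) = Rational(-17736330, 20428956559)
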